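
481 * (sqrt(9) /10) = 1443 /10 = 144.30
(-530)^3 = -148877000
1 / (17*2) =1 / 34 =0.03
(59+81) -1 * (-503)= 643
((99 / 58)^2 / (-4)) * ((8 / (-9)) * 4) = 2178 / 841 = 2.59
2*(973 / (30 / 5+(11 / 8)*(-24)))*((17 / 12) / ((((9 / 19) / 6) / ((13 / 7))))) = -583661 / 243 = -2401.90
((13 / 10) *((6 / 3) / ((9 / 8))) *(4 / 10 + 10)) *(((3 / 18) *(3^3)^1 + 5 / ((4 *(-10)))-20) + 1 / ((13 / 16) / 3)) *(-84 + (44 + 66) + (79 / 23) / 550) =-10614836414 / 1423125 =-7458.82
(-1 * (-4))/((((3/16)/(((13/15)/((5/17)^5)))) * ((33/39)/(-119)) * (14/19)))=-2480183489888/1546875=-1603350.94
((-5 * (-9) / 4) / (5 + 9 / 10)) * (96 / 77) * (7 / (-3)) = -3600 / 649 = -5.55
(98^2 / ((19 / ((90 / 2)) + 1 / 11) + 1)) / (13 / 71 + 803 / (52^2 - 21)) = 32342854005 / 2458111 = 13157.61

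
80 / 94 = 40 / 47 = 0.85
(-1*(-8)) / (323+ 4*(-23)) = 0.03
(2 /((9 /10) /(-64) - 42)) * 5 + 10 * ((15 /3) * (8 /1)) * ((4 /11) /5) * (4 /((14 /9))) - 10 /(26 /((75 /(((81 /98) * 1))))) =9609027530 /242243001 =39.67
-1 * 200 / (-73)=200 / 73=2.74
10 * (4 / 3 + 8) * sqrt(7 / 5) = 56 * sqrt(35) / 3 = 110.43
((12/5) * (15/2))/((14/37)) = 333/7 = 47.57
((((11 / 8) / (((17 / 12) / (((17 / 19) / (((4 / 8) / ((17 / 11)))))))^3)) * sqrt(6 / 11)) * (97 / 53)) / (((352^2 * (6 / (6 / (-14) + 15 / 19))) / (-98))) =-90070029 * sqrt(66) / 1112381350663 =-0.00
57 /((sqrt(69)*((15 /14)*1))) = 266*sqrt(69) /345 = 6.40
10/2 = 5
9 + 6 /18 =28 /3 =9.33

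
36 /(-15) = -12 /5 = -2.40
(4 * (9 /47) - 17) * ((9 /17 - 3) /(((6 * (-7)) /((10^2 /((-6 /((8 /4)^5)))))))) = 1220800 /2397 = 509.30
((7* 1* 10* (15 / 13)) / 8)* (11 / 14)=825 / 104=7.93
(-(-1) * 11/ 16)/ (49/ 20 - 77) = -55/ 5964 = -0.01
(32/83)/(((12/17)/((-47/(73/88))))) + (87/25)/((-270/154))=-224465747/6816375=-32.93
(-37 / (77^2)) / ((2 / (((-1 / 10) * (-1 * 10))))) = -37 / 11858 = -0.00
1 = 1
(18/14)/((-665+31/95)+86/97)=-82935/42817586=-0.00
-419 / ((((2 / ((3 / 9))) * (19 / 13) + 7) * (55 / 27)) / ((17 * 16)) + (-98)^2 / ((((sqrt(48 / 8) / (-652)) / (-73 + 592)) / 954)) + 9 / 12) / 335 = 49483424016 / 73013262424145735255152613154641275 + 1973468929701192817840128 * sqrt(6) / 4891888582417764262095225081360965425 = 0.00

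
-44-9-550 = -603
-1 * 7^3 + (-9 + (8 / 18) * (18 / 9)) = -3160 / 9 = -351.11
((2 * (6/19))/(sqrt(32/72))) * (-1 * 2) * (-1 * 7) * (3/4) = 189/19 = 9.95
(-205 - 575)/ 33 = -260/ 11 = -23.64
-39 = -39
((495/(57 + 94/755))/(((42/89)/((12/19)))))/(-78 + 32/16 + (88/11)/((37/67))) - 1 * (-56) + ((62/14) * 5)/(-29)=10420828007369/189304653314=55.05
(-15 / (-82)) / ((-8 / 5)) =-75 / 656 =-0.11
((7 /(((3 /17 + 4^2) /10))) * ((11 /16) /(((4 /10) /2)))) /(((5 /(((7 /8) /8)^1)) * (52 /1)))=833 /133120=0.01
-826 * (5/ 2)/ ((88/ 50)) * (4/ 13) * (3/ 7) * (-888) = 19647000/ 143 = 137391.61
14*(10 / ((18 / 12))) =280 / 3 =93.33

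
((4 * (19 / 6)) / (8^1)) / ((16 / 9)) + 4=313 / 64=4.89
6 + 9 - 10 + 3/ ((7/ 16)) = 83/ 7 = 11.86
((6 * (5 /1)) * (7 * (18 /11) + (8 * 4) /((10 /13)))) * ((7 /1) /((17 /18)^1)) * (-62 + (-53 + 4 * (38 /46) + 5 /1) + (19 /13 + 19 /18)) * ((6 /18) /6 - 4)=813136979494 /167739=4847632.21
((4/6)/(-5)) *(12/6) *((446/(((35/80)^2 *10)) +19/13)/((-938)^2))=-0.00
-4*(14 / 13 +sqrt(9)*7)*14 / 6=-8036 / 39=-206.05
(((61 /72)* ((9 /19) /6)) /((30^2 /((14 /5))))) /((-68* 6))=-427 /837216000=-0.00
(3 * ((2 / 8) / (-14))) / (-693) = 1 / 12936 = 0.00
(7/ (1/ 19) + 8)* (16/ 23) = 2256/ 23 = 98.09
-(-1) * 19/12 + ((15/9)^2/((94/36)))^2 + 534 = 14227243/26508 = 536.72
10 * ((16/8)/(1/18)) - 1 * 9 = 351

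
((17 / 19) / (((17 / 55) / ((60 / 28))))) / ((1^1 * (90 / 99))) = 1815 / 266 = 6.82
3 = 3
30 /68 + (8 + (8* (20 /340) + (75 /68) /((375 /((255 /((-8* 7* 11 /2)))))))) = 186597 /20944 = 8.91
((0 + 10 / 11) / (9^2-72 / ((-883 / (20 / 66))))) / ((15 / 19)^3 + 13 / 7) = 211977395 / 44383257228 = 0.00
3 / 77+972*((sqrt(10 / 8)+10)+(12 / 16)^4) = 486*sqrt(5)+49415943 / 4928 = 11114.31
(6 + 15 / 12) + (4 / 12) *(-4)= 71 / 12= 5.92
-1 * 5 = -5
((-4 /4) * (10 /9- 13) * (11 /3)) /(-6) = -1177 /162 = -7.27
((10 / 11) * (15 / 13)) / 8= 75 / 572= 0.13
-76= -76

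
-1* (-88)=88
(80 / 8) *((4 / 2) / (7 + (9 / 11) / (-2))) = 88 / 29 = 3.03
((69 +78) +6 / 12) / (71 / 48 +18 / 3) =7080 / 359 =19.72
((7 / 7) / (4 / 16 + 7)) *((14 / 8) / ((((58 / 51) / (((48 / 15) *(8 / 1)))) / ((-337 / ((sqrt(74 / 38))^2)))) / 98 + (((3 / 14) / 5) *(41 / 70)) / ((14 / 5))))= 501794401920 / 18631587341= 26.93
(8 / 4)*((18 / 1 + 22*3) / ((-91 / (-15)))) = 360 / 13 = 27.69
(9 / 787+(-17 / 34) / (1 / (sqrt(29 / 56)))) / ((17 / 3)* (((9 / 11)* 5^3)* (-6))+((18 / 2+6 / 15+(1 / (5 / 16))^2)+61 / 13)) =-10725 / 3238311398+3575* sqrt(406) / 691278672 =0.00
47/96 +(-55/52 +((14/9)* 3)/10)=-211/2080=-0.10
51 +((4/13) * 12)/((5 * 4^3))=13263/260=51.01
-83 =-83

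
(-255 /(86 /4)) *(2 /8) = -255 /86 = -2.97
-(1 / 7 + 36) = -253 / 7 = -36.14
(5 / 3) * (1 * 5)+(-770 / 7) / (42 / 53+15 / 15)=-53.04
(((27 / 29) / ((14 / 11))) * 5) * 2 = 1485 / 203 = 7.32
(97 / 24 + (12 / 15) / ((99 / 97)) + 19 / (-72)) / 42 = 1129 / 10395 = 0.11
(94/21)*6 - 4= 160/7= 22.86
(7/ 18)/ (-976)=-7/ 17568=-0.00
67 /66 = 1.02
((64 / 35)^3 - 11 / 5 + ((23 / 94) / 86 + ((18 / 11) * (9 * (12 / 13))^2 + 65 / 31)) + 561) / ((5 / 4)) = 13581561847286309 / 24967872304375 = 543.96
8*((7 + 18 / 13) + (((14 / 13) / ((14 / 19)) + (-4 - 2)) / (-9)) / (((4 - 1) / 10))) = 80.52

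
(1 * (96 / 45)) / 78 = 16 / 585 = 0.03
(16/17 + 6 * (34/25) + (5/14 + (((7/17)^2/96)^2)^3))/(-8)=-754860109710332486498209779343/638472932498388795458479718400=-1.18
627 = 627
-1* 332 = -332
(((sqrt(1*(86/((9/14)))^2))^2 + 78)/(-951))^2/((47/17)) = 129.21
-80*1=-80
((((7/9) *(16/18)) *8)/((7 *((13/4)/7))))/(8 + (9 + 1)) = 896/9477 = 0.09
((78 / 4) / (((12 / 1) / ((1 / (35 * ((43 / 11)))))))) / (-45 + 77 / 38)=-2717 / 9830660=-0.00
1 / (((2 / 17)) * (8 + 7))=17 / 30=0.57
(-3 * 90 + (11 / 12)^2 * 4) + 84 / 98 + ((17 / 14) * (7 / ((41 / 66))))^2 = -33278645 / 423612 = -78.56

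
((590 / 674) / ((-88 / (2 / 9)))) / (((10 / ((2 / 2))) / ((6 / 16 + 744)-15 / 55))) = -1287793 / 7829184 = -0.16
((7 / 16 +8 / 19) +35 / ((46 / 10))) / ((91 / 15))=888045 / 636272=1.40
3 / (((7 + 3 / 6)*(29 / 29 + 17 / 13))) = 13 / 75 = 0.17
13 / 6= 2.17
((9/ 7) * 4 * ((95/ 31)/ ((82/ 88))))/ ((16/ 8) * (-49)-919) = -16720/ 1005361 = -0.02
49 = 49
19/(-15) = -19/15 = -1.27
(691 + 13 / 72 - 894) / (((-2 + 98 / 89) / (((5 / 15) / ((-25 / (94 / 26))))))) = -61084349 / 5616000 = -10.88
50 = 50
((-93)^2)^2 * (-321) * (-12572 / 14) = 21563197629858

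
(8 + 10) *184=3312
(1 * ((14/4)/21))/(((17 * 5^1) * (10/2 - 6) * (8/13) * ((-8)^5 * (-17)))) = -13/2272788480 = -0.00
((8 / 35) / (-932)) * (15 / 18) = -1 / 4893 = -0.00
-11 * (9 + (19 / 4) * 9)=-2277 / 4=-569.25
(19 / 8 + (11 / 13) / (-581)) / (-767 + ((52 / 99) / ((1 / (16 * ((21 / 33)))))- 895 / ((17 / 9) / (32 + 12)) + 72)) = -0.00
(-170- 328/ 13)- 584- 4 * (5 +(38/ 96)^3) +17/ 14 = -2008408105/ 2515968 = -798.26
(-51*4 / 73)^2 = 41616 / 5329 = 7.81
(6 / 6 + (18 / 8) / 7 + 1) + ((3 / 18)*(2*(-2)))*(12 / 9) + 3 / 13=5449 / 3276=1.66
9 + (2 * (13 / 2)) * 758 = 9863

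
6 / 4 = 3 / 2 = 1.50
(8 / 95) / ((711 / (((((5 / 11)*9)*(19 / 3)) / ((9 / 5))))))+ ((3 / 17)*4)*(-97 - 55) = -42795832 / 398871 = -107.29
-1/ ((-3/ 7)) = 7/ 3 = 2.33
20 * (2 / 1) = 40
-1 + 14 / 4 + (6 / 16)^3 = 1307 / 512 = 2.55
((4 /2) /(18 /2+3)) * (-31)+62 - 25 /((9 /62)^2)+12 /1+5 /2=-90322 /81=-1115.09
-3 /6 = -1 /2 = -0.50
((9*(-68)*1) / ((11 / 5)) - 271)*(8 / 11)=-48328 / 121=-399.40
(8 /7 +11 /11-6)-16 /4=-55 /7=-7.86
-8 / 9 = -0.89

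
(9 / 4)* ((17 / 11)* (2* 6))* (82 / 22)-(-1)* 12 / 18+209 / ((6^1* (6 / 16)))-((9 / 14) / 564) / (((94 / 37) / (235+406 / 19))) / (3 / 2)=637350273925 / 2559559464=249.01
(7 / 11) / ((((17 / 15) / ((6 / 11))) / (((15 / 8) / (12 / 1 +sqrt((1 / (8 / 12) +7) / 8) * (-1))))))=4725 * sqrt(17) / 4704359 +226800 / 4704359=0.05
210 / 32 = 105 / 16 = 6.56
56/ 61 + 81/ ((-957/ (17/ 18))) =0.84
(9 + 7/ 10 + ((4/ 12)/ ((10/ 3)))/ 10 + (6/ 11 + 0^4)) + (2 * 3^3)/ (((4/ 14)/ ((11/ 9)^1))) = 241.26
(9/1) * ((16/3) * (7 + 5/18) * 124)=43317.33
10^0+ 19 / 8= 27 / 8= 3.38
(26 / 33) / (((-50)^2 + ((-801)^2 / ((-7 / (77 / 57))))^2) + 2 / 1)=9386 / 182636230906503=0.00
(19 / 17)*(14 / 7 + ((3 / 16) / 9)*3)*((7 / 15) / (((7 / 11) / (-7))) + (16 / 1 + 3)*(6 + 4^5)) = 61335857 / 1360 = 45099.89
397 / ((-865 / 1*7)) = -397 / 6055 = -0.07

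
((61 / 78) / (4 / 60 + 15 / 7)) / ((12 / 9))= 6405 / 24128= 0.27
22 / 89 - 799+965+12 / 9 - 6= 43142 / 267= 161.58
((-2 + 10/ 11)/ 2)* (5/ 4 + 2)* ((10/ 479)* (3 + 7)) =-1950/ 5269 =-0.37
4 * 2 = 8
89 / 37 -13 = -392 / 37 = -10.59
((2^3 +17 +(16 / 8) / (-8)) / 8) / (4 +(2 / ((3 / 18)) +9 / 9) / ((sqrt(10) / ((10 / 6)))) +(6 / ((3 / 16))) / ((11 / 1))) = 186219 / 6892 - 467181 * sqrt(10) / 55136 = 0.22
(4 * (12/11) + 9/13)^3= 377933067/2924207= 129.24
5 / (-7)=-5 / 7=-0.71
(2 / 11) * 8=16 / 11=1.45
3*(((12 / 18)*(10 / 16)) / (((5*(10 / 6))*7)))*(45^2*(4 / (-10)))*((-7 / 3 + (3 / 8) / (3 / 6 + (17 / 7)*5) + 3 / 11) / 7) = 1281177 / 254408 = 5.04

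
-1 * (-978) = 978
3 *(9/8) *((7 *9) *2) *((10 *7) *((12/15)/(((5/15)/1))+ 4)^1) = 190512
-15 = -15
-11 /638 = -0.02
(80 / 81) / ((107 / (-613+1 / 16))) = -16345 / 2889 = -5.66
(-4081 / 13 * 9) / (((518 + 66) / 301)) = -11055429 / 7592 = -1456.19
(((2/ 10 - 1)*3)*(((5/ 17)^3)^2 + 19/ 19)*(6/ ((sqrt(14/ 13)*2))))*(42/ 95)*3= -9.21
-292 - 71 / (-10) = -2849 / 10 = -284.90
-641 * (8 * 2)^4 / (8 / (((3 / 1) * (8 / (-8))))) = 15753216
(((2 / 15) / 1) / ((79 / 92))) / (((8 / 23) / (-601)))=-268.29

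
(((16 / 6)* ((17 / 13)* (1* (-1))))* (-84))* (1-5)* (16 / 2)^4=-62390272 / 13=-4799251.69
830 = 830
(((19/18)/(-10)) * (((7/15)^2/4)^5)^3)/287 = -61178209360450414809914533/1519476554858509620000000000000000000000000000000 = -0.00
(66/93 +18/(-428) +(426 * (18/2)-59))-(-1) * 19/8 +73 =102191267/26536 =3851.04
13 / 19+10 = 203 / 19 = 10.68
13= 13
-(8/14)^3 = -64/343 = -0.19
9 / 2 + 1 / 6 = 14 / 3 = 4.67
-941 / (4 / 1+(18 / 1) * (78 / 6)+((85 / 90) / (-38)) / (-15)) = -9654660 / 2441897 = -3.95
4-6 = -2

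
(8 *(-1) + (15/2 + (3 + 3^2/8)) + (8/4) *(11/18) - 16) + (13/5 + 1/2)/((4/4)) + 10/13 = -34087/4680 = -7.28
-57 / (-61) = 57 / 61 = 0.93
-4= -4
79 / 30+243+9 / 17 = 125543 / 510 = 246.16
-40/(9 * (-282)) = 20/1269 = 0.02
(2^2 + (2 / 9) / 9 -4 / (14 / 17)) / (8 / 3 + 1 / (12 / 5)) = -1888 / 6993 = -0.27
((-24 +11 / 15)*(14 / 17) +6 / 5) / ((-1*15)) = 916 / 765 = 1.20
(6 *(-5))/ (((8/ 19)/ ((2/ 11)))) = -285/ 22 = -12.95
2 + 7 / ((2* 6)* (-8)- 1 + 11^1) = 165 / 86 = 1.92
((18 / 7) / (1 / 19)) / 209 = 18 / 77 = 0.23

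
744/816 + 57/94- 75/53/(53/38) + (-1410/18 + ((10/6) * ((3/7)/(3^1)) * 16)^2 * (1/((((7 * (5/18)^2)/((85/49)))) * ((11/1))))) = -91608700548488/1244808824721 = -73.59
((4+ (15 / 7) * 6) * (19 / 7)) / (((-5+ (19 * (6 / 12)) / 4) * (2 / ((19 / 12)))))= -42598 / 3087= -13.80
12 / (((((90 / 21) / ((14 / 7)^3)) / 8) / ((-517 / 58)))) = -231616 / 145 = -1597.35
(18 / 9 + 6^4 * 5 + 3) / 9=6485 / 9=720.56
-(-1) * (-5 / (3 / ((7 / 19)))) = -35 / 57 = -0.61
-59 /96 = -0.61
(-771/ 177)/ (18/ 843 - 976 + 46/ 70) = 2527595/ 565944933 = 0.00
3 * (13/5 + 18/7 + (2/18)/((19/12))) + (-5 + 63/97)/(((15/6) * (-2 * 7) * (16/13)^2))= 18644519/1179520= 15.81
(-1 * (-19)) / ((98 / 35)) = 95 / 14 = 6.79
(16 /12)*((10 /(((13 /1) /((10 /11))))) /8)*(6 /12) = 25 /429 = 0.06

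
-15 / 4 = -3.75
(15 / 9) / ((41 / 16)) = 80 / 123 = 0.65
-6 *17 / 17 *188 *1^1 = -1128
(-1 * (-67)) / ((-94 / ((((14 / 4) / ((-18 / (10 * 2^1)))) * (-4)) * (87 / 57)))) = -136010 / 8037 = -16.92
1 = 1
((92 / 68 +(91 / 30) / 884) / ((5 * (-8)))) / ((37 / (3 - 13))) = 2767 / 301920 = 0.01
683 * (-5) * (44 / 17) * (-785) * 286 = 33734872600 / 17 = 1984404270.59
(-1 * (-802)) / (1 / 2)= 1604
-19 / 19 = -1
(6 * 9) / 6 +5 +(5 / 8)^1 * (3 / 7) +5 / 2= 939 / 56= 16.77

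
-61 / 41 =-1.49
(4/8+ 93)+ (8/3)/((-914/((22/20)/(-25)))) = 32047169/342750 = 93.50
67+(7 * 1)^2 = 116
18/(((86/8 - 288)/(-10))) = 720/1109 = 0.65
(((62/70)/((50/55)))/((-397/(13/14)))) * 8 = -0.02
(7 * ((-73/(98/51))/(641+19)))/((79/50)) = -6205/24332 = -0.26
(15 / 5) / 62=3 / 62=0.05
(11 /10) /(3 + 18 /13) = 143 /570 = 0.25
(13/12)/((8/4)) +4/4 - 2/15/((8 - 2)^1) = 547/360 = 1.52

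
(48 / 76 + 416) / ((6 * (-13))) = -3958 / 741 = -5.34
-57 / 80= -0.71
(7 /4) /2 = 7 /8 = 0.88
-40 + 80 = 40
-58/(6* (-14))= 29/42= 0.69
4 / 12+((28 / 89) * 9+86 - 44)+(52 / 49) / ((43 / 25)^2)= 1101234959 / 24190467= 45.52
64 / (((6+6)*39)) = 16 / 117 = 0.14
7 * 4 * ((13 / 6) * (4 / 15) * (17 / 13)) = 952 / 45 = 21.16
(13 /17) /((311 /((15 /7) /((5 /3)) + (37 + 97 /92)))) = 0.10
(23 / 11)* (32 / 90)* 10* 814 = 54464 / 9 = 6051.56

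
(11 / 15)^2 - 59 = -13154 / 225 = -58.46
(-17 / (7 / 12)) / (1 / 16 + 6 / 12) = -1088 / 21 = -51.81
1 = 1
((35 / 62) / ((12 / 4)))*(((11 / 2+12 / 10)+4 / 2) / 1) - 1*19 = -2153 / 124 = -17.36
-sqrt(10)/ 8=-0.40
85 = 85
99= 99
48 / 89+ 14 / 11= 1774 / 979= 1.81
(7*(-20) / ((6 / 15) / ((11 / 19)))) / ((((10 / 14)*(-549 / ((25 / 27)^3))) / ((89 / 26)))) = 3747734375 / 2669073849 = 1.40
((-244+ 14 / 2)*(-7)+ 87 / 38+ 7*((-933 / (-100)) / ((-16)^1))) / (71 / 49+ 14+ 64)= 2468576439 / 118347200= 20.86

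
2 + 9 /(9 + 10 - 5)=37 /14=2.64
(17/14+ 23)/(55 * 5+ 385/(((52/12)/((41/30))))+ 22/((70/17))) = 7345/121869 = 0.06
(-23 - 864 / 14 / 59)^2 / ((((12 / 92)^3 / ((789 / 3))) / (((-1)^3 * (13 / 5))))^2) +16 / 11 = 1877344033063494674512859 / 34194820275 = 54901415418054.71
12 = 12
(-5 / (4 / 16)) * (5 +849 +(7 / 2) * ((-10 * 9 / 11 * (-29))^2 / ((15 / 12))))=-383544280 / 121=-3169787.44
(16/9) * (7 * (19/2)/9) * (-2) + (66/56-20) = -102271/2268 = -45.09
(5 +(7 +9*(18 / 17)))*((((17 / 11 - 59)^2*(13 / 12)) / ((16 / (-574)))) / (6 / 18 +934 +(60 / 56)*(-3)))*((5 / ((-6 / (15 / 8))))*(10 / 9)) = 1242846002125 / 241329297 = 5150.00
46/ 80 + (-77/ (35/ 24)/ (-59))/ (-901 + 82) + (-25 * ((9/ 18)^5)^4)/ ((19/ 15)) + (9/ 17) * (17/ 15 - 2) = 627711619571/ 5455280603136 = 0.12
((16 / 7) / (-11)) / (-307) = 16 / 23639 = 0.00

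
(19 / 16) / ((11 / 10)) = 95 / 88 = 1.08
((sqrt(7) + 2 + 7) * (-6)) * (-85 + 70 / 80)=2019 * sqrt(7) / 4 + 18171 / 4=5878.19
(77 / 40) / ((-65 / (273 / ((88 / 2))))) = -147 / 800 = -0.18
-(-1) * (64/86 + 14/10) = 461/215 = 2.14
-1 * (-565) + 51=616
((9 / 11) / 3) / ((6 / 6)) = 3 / 11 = 0.27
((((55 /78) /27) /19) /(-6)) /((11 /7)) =-35 /240084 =-0.00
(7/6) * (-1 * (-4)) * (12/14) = 4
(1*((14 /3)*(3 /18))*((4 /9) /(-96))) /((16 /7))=-49 /31104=-0.00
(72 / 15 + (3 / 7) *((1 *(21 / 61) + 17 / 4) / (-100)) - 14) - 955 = -164688723 / 170800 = -964.22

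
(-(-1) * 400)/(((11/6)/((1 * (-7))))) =-16800/11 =-1527.27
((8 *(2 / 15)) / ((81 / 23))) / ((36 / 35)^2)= 5635 / 19683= 0.29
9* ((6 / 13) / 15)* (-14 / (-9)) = 28 / 65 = 0.43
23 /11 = 2.09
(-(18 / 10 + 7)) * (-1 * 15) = 132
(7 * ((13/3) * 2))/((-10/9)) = -273/5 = -54.60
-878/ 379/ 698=-439/ 132271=-0.00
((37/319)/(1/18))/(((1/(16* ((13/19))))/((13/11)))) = 1800864/66671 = 27.01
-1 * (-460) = 460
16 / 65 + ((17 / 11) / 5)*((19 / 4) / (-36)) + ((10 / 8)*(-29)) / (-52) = 0.90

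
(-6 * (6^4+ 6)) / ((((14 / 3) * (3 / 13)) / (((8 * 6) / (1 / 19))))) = -6615648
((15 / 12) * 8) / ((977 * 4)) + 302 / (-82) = -294849 / 80114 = -3.68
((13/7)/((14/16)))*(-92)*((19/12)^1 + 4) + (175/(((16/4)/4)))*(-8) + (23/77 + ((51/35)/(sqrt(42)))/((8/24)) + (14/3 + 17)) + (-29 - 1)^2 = -2535886/1617 + 51*sqrt(42)/490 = -1567.59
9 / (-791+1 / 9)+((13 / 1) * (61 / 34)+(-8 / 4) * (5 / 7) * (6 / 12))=9570670 / 423521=22.60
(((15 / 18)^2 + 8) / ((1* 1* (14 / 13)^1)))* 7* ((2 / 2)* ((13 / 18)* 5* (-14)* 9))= -1851395 / 72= -25713.82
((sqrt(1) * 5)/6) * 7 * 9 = 105/2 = 52.50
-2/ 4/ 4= -1/ 8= -0.12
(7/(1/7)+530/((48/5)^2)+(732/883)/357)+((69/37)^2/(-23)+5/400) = 45252381364201/828578378880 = 54.61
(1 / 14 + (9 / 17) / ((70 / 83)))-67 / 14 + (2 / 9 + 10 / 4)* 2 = 14543 / 10710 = 1.36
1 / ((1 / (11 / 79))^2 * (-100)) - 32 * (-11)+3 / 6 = 219995129 / 624100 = 352.50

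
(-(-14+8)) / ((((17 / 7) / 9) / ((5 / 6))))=315 / 17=18.53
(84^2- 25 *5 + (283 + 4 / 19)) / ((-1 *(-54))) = 7615 / 57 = 133.60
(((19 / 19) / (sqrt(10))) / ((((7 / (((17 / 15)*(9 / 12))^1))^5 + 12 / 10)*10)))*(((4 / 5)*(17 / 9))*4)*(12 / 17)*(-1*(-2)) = 22717712*sqrt(10) / 10084519467825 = 0.00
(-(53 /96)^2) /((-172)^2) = -2809 /272646144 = -0.00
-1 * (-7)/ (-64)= -7/ 64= -0.11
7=7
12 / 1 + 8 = 20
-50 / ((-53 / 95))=4750 / 53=89.62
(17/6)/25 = 0.11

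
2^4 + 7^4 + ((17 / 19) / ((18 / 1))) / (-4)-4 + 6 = 3309175 / 1368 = 2418.99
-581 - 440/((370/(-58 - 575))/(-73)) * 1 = -2054693/37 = -55532.24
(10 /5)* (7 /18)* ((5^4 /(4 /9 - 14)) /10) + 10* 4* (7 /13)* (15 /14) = 61825 /3172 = 19.49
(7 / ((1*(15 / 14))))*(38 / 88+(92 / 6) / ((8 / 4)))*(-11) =-52381 / 90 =-582.01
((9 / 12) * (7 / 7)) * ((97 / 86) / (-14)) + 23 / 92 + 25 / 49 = 23591 / 33712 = 0.70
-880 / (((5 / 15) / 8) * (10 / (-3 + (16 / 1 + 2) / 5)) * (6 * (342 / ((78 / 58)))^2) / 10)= -29744 / 910803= -0.03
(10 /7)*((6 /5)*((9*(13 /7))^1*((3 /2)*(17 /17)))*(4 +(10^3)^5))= 2106000000000008424 /49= 42979591836734865.80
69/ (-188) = -0.37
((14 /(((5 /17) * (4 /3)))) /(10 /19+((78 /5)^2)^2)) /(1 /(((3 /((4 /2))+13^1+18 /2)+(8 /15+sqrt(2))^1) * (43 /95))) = 383775 * sqrt(2) /1406584628+18446785 /2813169256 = 0.01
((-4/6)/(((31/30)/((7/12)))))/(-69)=35/6417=0.01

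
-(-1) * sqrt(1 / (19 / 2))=0.32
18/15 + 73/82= 857/410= 2.09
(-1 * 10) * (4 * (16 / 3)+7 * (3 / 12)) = -1385 / 6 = -230.83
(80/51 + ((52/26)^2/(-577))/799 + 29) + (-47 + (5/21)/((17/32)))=-51580366/3227161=-15.98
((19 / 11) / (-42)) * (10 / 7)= -95 / 1617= -0.06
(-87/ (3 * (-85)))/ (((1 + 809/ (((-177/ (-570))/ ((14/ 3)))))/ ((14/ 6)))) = 11977/ 182929945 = 0.00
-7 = -7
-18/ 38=-9/ 19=-0.47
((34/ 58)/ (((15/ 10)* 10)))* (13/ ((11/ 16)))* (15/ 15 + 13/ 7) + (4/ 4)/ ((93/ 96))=652832/ 207669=3.14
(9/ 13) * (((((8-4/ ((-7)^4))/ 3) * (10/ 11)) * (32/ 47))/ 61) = 18435840/ 984364381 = 0.02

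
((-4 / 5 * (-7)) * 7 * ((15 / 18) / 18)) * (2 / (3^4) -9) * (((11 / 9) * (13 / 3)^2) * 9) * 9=-66223157 / 2187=-30280.36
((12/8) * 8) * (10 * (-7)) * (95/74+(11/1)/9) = -233660/111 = -2105.05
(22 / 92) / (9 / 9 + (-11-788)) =-11 / 36708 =-0.00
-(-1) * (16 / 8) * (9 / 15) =6 / 5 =1.20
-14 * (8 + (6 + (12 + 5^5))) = -44114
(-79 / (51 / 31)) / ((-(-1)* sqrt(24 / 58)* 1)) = -74.65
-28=-28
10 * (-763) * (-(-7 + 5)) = -15260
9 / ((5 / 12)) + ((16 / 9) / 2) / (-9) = 21.50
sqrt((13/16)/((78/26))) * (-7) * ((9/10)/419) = -21 * sqrt(39)/16760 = -0.01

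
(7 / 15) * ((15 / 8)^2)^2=23625 / 4096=5.77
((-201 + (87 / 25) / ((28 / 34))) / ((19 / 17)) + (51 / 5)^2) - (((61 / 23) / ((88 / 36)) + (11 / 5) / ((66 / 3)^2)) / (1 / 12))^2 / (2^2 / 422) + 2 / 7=-3853423216096 / 212829925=-18105.65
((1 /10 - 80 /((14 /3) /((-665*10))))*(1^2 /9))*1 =1140001 /90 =12666.68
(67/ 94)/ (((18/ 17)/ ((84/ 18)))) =7973/ 2538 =3.14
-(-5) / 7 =5 / 7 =0.71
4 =4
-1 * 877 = -877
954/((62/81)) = 38637/31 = 1246.35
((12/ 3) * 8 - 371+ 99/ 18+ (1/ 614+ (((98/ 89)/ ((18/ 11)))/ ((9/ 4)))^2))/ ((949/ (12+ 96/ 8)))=-42555494242816/ 5047000923861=-8.43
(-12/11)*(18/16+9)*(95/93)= -7695/682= -11.28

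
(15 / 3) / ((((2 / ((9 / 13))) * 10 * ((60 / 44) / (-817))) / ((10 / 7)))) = -26961 / 182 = -148.14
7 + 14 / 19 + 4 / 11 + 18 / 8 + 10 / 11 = 9413 / 836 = 11.26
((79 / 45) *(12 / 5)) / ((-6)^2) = 0.12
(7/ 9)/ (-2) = -7/ 18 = -0.39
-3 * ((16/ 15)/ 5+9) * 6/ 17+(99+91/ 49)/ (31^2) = -27590092/ 2858975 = -9.65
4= 4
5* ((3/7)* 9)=135/7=19.29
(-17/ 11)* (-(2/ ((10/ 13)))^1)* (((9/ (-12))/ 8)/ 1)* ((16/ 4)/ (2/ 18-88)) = 5967/ 348040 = 0.02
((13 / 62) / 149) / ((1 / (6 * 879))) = 34281 / 4619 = 7.42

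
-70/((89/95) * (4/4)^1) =-6650/89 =-74.72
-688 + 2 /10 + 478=-1049 /5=-209.80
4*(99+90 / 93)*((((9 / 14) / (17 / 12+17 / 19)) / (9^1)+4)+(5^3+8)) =6266264772 / 114359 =54794.68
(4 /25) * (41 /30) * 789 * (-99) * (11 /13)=-23485374 /1625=-14452.54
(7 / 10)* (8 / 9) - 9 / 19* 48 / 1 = -18908 / 855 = -22.11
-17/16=-1.06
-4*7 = -28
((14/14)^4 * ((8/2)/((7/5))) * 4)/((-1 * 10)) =-8/7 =-1.14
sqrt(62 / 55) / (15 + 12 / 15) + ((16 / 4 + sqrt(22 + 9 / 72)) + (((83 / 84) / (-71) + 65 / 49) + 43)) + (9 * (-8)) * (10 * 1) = -28041605 / 41748 + sqrt(3410) / 869 + sqrt(354) / 4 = -666.92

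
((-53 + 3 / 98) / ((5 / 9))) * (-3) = 140157 / 490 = 286.03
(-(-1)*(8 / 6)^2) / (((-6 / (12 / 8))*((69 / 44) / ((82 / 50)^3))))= -12130096 / 9703125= -1.25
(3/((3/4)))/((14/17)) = 4.86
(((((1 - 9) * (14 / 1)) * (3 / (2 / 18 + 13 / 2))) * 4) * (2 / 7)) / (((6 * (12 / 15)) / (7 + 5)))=-17280 / 119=-145.21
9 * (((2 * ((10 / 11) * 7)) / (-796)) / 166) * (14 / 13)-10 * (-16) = 377906755 / 2361931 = 160.00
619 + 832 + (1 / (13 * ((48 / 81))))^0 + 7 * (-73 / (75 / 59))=1050.01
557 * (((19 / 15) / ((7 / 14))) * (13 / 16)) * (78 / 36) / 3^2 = 1788527 / 6480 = 276.01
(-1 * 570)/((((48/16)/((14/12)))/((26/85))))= -3458/51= -67.80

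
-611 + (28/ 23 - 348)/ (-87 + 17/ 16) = -19195259/ 31625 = -606.96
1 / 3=0.33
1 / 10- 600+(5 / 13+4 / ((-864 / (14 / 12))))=-50503631 / 84240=-599.52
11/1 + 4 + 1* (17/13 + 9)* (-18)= -2217/13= -170.54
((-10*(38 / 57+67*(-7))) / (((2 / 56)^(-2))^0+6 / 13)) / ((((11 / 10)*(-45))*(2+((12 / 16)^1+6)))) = -292240 / 39501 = -7.40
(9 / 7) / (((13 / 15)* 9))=15 / 91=0.16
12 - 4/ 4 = 11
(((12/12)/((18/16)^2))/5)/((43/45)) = 64/387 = 0.17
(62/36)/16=31/288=0.11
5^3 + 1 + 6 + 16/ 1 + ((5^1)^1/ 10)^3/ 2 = 2369/ 16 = 148.06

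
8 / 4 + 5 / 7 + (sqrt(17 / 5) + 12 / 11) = sqrt(85) / 5 + 293 / 77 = 5.65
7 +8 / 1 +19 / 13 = 214 / 13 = 16.46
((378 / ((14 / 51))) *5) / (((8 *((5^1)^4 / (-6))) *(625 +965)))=-1377 / 265000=-0.01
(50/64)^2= 625/1024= 0.61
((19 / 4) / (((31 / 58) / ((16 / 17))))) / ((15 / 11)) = 48488 / 7905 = 6.13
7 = 7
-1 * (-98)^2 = -9604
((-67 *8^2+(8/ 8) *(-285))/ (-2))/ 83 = 4573/ 166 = 27.55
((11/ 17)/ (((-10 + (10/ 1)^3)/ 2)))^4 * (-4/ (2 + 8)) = -2/ 1712441503125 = -0.00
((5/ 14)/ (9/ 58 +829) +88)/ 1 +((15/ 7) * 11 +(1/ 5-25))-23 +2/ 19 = 2042823273/ 31980515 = 63.88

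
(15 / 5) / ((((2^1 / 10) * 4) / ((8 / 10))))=3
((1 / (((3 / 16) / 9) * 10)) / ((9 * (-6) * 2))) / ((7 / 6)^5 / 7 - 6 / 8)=1728 / 17155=0.10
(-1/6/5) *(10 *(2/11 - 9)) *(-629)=-1848.88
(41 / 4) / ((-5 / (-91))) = 3731 / 20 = 186.55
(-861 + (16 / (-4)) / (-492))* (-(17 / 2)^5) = 75182848007 / 1968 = 38202666.67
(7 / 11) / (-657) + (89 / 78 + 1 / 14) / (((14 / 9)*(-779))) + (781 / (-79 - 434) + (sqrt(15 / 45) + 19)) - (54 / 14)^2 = sqrt(3) / 3 + 55903090687 / 21517221726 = 3.18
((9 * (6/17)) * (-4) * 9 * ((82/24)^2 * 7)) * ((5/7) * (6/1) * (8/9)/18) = -33620/17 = -1977.65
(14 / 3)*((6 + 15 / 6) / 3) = 119 / 9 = 13.22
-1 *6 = -6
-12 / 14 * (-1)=0.86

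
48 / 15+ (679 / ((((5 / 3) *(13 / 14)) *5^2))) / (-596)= 1535341 / 484250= 3.17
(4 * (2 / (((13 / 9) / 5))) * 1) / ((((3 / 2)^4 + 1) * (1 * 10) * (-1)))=-576 / 1261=-0.46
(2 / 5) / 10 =1 / 25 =0.04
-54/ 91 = -0.59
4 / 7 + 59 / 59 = 11 / 7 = 1.57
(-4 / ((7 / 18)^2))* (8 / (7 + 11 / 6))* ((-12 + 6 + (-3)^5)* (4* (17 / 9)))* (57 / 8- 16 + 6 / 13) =-1828656000 / 4823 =-379153.22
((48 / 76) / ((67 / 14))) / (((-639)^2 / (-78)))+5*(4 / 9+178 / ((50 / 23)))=118865658659 / 288773685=411.62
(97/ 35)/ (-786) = -97/ 27510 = -0.00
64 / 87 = 0.74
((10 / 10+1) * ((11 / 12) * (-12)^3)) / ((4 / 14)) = -11088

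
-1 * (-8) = 8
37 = 37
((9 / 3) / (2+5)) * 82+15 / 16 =4041 / 112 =36.08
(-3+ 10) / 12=7 / 12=0.58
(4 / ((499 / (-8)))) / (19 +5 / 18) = -576 / 173153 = -0.00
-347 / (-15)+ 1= 362 / 15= 24.13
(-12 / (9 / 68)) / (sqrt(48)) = -68*sqrt(3) / 9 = -13.09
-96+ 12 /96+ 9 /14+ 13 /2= -4969 /56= -88.73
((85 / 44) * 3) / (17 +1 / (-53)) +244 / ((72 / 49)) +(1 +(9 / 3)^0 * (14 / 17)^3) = 6535304359 / 38910960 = 167.96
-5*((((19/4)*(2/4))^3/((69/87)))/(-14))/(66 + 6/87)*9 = 259578855/315879424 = 0.82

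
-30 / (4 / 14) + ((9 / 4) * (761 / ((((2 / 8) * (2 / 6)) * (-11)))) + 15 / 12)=-86753 / 44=-1971.66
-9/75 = -3/25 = -0.12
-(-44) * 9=396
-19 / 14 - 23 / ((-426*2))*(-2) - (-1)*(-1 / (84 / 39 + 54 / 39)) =-116167 / 68586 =-1.69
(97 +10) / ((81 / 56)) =5992 / 81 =73.98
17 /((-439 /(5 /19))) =-85 /8341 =-0.01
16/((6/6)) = 16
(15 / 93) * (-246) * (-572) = 703560 / 31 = 22695.48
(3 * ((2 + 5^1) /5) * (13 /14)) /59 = 39 /590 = 0.07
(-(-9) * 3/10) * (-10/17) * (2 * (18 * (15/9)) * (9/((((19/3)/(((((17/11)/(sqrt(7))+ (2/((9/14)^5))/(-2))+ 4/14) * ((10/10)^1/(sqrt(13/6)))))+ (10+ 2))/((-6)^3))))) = 2099520 * (-2359610+ 59049 * sqrt(7))/(-320906960+ 8030664 * sqrt(7)+ 3199581 * sqrt(78)) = 17044.99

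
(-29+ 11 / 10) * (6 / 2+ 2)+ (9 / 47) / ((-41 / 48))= -538497 / 3854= -139.72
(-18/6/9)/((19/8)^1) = -8/57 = -0.14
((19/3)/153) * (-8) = -152/459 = -0.33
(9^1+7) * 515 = 8240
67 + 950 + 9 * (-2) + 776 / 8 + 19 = 1115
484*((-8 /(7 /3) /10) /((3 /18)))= -34848 /35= -995.66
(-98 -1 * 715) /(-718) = 813 /718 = 1.13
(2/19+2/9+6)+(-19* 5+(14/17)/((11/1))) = -2833087/31977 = -88.60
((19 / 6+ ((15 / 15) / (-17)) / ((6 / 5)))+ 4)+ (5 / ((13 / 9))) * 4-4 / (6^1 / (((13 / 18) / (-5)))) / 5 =3130148 / 149175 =20.98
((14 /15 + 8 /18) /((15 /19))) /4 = 0.44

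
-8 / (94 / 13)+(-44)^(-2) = -100625 / 90992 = -1.11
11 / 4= 2.75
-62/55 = -1.13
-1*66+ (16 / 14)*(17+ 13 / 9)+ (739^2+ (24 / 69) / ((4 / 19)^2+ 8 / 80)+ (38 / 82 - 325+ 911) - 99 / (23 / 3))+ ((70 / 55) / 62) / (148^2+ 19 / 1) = 126489740425686060202 / 231389862677127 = 546652.04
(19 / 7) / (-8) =-19 / 56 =-0.34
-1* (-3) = 3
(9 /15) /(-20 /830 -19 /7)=-1743 /7955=-0.22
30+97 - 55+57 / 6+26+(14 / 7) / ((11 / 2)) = 2373 / 22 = 107.86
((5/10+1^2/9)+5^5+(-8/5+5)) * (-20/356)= -175.79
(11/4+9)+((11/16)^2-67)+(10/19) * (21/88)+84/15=-49.05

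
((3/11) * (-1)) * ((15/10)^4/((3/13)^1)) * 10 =-5265/88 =-59.83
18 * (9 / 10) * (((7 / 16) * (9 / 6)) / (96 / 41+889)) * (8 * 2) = 69741 / 365450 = 0.19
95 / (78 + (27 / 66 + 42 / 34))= 35530 / 29787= 1.19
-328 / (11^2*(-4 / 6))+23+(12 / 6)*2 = 3759 / 121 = 31.07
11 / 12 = 0.92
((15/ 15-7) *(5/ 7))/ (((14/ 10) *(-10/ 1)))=15/ 49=0.31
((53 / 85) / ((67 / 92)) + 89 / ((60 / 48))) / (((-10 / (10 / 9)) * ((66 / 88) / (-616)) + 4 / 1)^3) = 1227770310688768 / 1099487028892793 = 1.12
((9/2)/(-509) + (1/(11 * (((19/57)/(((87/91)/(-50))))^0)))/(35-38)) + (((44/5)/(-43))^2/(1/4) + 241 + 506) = 1160202705611/1552882650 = 747.13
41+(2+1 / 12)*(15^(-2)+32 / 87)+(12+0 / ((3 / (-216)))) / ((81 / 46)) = 152185 / 3132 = 48.59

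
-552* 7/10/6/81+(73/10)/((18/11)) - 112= -175501/1620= -108.33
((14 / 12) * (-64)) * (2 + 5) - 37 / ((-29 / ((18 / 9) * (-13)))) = -48358 / 87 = -555.84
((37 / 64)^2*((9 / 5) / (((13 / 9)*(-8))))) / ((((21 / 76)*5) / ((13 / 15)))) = -234099 / 7168000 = -0.03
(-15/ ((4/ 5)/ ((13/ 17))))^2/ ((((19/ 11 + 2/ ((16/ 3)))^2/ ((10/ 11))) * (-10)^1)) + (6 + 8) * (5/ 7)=2283310/ 395641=5.77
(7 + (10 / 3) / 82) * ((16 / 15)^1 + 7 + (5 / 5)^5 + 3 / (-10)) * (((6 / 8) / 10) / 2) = 113879 / 49200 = 2.31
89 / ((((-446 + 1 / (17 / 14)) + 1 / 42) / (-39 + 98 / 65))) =154861602 / 20659535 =7.50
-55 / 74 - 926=-68579 / 74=-926.74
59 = 59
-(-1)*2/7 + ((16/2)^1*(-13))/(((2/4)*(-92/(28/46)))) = 6154/3703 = 1.66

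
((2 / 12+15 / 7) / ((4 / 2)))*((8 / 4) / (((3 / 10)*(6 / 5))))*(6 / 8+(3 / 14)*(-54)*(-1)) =79.05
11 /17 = 0.65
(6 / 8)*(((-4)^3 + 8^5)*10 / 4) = 61320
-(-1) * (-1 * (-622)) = 622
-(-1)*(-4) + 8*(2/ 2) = 4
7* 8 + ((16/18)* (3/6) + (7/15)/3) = 283/5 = 56.60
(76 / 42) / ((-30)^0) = 38 / 21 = 1.81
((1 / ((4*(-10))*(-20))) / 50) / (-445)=-1 / 17800000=-0.00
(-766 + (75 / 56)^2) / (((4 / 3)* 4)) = -7189653 / 50176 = -143.29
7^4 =2401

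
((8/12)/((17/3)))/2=1/17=0.06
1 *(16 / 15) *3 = 16 / 5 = 3.20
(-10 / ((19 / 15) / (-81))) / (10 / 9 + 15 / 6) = 43740 / 247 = 177.09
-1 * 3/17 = -0.18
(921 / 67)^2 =848241 / 4489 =188.96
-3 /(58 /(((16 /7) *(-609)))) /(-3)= -24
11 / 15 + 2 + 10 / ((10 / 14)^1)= 251 / 15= 16.73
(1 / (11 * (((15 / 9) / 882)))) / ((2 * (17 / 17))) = 1323 / 55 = 24.05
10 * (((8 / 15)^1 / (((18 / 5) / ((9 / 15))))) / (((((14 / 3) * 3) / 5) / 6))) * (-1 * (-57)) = 108.57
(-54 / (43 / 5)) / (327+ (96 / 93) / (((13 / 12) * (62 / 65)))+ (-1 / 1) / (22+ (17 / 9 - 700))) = -87715275 / 4581992194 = -0.02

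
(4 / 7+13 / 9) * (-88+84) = -8.06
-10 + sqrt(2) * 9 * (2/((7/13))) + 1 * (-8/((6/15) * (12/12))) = -30 + 234 * sqrt(2)/7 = 17.28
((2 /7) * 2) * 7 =4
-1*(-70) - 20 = 50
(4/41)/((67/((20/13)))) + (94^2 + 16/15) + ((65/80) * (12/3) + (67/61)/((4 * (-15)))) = 96287272301/10891855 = 8840.30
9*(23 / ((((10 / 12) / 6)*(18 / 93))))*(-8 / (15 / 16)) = -1642752 / 25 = -65710.08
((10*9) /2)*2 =90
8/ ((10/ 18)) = 72/ 5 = 14.40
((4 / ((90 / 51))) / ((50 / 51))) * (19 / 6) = 5491 / 750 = 7.32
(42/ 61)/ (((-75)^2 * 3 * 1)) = 14/ 343125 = 0.00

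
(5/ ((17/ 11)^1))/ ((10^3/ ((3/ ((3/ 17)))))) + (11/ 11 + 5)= 1211/ 200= 6.06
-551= -551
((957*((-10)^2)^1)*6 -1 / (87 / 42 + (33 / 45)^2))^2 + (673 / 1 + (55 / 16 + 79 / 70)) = 12472450395236798025957 / 37829098160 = 329705200543.88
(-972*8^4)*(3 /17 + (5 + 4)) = -621084672 /17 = -36534392.47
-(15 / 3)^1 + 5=0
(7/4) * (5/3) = 35/12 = 2.92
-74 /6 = -37 /3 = -12.33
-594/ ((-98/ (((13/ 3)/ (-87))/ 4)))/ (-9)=143/ 17052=0.01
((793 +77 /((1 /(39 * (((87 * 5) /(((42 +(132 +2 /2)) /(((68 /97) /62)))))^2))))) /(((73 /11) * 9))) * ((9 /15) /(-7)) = -13844203986041 /12128778477375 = -1.14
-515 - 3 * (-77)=-284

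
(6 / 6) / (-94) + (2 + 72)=6955 / 94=73.99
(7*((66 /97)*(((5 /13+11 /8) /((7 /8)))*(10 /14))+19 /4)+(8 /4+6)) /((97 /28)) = 1698015 /122317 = 13.88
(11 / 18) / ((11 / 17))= 0.94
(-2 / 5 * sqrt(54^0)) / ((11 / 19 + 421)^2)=-361 / 160400250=-0.00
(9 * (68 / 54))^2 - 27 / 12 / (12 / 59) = 16903 / 144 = 117.38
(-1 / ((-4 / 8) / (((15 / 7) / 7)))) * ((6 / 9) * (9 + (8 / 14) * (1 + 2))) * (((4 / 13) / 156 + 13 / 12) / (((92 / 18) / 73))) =180757125 / 2666482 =67.79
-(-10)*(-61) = -610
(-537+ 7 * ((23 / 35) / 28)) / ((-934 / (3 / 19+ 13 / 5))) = 9845567 / 6211100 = 1.59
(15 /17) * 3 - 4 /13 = 517 /221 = 2.34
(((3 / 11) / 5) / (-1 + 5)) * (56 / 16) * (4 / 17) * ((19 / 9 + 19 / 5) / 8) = 931 / 112200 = 0.01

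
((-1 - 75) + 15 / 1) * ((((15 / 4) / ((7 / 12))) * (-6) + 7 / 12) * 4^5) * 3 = 49830656 / 7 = 7118665.14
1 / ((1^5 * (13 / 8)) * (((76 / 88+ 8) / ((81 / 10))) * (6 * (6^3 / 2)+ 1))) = 216 / 249275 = 0.00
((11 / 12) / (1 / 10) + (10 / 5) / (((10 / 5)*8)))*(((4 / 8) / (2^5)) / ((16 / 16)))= 223 / 1536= 0.15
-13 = -13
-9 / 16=-0.56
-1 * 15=-15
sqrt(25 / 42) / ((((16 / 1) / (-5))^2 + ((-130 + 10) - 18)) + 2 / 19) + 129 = 129 - 2375*sqrt(42) / 2546712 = 128.99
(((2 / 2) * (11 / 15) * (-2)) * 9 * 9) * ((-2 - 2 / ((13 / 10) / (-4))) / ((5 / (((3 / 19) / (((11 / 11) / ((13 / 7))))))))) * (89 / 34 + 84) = -1491534 / 595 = -2506.78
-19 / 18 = -1.06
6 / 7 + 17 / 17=13 / 7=1.86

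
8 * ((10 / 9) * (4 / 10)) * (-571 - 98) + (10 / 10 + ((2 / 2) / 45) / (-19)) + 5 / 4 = -8127349 / 3420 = -2376.42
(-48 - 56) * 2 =-208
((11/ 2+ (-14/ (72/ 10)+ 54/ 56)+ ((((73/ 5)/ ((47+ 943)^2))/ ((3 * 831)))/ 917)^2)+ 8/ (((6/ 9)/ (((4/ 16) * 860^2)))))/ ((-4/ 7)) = -278472976779807376116922145817829/ 71717636177400082023000000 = -3882907.91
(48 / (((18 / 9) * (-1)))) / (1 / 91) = -2184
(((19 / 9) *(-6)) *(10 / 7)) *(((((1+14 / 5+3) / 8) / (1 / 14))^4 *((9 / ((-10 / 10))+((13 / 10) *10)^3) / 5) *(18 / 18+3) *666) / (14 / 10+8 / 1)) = -264389192623752 / 5875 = -45002415765.75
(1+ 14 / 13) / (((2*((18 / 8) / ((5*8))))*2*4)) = 30 / 13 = 2.31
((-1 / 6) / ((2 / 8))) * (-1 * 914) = 1828 / 3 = 609.33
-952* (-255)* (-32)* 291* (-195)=440813318400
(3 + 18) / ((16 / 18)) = 189 / 8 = 23.62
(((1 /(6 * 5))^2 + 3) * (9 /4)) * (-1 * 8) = -2701 /50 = -54.02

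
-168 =-168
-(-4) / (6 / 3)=2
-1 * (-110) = 110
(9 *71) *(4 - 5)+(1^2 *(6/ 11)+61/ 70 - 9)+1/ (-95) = -1891933/ 2926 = -646.59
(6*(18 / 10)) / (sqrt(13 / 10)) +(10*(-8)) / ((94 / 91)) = -3640 / 47 +54*sqrt(130) / 65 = -67.97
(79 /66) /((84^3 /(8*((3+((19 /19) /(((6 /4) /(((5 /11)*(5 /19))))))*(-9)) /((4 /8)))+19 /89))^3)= 25194566915891804261 /88443595238359429135482525057024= 0.00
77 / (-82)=-77 / 82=-0.94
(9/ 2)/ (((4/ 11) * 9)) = 11/ 8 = 1.38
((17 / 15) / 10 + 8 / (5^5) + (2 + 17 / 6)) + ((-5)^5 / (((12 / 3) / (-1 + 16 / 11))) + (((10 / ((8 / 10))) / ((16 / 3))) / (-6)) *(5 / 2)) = -4635060833 / 13200000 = -351.14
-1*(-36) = 36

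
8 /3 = 2.67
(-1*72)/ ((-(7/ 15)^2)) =16200/ 49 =330.61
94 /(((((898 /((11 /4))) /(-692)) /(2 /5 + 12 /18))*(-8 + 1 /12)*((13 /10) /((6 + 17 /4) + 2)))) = 140243488 /554515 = 252.91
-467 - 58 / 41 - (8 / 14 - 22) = -128285 / 287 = -446.99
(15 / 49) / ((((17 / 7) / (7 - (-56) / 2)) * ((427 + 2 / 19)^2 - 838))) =0.00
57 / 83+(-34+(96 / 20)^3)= 801767 / 10375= 77.28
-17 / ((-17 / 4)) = 4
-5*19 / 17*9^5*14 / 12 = -13089195 / 34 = -384976.32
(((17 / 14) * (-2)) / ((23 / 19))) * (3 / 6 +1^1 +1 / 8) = -4199 / 1288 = -3.26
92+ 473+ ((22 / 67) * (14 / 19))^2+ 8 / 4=918934807 / 1620529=567.06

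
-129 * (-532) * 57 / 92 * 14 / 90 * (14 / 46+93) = 1632305542 / 2645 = 617128.75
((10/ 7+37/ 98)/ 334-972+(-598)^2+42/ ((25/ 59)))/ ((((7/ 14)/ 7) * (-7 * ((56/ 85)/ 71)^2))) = -425273278569828929/ 51323776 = -8286087106.49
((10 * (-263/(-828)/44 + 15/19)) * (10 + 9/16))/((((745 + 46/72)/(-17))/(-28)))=3261986455/60722024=53.72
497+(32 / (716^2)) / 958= 7627776584 / 15347639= 497.00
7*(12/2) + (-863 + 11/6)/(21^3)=2328605/55566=41.91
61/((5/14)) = 854/5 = 170.80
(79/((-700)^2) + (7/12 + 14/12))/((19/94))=40306213/4655000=8.66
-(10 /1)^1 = -10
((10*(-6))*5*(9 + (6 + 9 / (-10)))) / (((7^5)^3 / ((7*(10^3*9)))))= -38070000 / 678223072849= -0.00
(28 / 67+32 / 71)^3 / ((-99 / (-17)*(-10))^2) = 5097048780688 / 26376055752437325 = 0.00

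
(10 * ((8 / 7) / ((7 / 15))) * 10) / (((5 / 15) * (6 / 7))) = 6000 / 7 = 857.14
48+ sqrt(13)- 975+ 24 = -903+ sqrt(13) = -899.39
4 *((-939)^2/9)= 391876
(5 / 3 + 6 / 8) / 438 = 29 / 5256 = 0.01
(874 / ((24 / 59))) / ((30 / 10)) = 25783 / 36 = 716.19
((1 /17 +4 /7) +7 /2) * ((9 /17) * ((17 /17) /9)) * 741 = 180.03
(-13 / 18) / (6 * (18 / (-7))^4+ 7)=-31213 / 11639934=-0.00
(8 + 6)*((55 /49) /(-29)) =-110 /203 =-0.54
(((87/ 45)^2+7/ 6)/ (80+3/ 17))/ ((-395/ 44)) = -825418/ 121136625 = -0.01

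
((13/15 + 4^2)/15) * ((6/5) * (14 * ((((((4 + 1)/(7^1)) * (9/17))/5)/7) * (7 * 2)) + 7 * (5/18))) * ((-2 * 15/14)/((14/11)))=-3459269/374850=-9.23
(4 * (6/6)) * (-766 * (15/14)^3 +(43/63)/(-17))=-197780053/52479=-3768.75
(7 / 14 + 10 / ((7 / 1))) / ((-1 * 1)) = -27 / 14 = -1.93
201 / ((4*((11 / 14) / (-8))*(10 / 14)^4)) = -13512828 / 6875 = -1965.50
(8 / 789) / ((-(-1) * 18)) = 4 / 7101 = 0.00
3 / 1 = 3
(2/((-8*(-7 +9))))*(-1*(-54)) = -6.75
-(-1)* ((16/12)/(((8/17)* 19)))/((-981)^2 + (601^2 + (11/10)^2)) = 850/7544310297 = 0.00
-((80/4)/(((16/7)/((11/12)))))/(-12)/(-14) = -55/1152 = -0.05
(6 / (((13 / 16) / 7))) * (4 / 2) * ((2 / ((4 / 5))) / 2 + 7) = 11088 / 13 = 852.92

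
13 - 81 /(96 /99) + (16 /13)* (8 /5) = -68.56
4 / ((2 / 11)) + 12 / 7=166 / 7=23.71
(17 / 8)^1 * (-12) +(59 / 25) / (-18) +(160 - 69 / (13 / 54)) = -445321 / 2925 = -152.25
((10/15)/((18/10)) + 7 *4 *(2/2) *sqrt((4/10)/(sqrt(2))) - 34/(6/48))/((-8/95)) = -133 *2^(1/4) *sqrt(5)/2 + 348365/108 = 3048.77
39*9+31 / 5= 1786 / 5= 357.20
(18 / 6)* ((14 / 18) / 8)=7 / 24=0.29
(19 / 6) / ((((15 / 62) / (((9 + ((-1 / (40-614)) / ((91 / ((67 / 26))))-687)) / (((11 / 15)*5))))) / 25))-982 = -2755709776429 / 44816772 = -61488.36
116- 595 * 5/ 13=-1467/ 13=-112.85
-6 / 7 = -0.86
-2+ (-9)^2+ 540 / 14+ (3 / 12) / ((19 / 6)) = 31295 / 266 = 117.65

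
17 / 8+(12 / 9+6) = 227 / 24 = 9.46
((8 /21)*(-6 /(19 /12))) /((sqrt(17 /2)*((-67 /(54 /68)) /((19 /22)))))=1296*sqrt(34) /1490951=0.01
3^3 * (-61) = -1647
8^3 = 512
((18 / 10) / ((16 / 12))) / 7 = 27 / 140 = 0.19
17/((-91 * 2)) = -17/182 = -0.09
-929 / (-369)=929 / 369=2.52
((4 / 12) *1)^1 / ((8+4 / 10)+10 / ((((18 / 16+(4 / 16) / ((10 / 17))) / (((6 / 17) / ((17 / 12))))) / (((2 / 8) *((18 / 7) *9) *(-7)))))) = -0.01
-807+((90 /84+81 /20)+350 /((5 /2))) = -92663 /140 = -661.88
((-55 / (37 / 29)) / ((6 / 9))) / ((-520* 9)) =0.01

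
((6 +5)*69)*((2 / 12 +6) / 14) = 9361 / 28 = 334.32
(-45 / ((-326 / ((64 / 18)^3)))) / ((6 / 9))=9.31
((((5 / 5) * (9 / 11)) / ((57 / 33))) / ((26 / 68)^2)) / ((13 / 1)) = 10404 / 41743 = 0.25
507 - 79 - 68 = 360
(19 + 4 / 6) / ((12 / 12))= 59 / 3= 19.67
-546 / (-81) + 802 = 21836 / 27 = 808.74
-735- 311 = -1046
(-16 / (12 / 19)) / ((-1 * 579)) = 76 / 1737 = 0.04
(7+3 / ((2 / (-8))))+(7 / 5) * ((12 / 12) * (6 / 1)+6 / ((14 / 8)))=41 / 5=8.20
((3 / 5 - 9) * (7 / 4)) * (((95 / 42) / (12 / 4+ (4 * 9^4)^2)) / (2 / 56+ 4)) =-931 / 77828471907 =-0.00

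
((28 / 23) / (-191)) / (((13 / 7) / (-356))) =69776 / 57109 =1.22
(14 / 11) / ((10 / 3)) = 21 / 55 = 0.38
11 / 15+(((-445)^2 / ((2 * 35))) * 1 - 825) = 420979 / 210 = 2004.66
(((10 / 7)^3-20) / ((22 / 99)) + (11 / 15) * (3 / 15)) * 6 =-3947954 / 8575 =-460.40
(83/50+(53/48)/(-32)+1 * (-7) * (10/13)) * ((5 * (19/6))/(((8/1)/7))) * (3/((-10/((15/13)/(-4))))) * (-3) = 748744647/55377920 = 13.52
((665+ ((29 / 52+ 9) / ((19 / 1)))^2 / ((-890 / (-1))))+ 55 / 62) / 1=17933554400079 / 26931812960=665.89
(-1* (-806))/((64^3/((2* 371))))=149513/65536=2.28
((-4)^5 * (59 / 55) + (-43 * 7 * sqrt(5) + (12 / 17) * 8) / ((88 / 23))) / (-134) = 6923 * sqrt(5) / 11792 + 512846 / 62645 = 9.50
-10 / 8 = -5 / 4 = -1.25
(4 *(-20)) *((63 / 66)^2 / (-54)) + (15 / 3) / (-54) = 8215 / 6534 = 1.26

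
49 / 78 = 0.63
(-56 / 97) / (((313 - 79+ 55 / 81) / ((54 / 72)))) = -3402 / 1843873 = -0.00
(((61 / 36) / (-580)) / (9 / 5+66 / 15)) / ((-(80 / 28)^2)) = 2989 / 51782400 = 0.00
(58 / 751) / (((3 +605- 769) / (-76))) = 4408 / 120911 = 0.04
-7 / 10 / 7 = -0.10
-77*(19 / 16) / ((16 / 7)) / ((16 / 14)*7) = -10241 / 2048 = -5.00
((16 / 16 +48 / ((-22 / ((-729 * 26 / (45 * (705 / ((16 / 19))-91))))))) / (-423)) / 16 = -1465349 / 4444173360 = -0.00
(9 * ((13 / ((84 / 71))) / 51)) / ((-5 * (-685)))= 923 / 1630300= 0.00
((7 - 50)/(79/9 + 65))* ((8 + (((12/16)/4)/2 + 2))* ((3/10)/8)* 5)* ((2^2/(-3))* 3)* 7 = 30.89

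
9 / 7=1.29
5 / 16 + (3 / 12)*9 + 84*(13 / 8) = 2225 / 16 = 139.06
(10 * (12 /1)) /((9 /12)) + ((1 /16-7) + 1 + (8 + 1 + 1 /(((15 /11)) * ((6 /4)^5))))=9515437 /58320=163.16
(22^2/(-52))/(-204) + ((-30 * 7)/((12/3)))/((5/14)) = -389723/2652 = -146.95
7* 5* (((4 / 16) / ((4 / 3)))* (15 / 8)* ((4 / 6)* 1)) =525 / 64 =8.20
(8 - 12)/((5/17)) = -68/5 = -13.60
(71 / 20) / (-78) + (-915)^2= 1306070929 / 1560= 837224.95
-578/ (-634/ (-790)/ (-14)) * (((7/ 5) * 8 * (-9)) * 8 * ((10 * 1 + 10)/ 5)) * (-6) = 61860685824/ 317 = 195144119.32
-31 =-31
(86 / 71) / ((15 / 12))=344 / 355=0.97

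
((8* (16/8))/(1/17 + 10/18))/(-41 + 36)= -5.21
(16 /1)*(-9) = -144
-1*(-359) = 359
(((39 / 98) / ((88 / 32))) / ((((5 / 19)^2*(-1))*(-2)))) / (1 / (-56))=-112632 / 1925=-58.51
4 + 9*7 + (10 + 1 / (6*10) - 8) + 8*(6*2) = 9901 / 60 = 165.02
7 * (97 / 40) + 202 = 8759 / 40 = 218.98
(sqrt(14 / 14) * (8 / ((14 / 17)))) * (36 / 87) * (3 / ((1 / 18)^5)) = 4625662464 / 203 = 22786514.60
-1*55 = -55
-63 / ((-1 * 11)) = 63 / 11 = 5.73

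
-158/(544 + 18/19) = -1501/5177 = -0.29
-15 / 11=-1.36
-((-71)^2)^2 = -25411681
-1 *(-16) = 16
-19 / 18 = -1.06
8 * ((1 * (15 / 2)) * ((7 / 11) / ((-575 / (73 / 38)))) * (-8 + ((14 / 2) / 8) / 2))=16863 / 17480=0.96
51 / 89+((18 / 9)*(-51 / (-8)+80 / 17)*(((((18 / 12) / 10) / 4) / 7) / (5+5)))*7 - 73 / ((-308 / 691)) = 61300818413 / 372803200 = 164.43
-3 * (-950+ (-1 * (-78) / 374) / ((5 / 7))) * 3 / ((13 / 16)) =127868688 / 12155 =10519.84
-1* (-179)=179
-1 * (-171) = 171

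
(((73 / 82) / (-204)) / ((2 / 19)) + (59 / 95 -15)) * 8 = -45832661 / 397290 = -115.36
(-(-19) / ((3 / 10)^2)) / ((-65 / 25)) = -9500 / 117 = -81.20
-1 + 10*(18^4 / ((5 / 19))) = 3989087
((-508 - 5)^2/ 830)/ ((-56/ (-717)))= 188692173/ 46480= 4059.64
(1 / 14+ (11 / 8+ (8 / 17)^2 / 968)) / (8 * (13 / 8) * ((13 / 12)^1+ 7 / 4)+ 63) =8498811 / 586500068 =0.01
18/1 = 18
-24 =-24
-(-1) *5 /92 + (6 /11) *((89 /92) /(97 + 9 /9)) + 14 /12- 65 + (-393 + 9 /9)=-16950676 /37191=-455.77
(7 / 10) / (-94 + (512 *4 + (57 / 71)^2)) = 35287 / 98533630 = 0.00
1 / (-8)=-1 / 8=-0.12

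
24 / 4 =6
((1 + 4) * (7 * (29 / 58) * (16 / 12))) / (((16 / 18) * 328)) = 105 / 1312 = 0.08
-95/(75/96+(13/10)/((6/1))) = -45600/479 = -95.20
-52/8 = -13/2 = -6.50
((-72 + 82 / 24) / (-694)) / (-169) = -823 / 1407432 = -0.00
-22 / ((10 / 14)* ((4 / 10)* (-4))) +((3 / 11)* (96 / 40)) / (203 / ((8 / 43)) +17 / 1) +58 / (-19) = 66691857 / 4117300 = 16.20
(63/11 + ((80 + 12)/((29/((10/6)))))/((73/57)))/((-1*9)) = -229511/209583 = -1.10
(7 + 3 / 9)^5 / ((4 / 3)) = 1288408 / 81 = 15906.27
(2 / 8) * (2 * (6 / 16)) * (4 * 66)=99 / 2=49.50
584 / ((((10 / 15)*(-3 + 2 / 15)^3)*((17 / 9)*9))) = -2956500 / 1351619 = -2.19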